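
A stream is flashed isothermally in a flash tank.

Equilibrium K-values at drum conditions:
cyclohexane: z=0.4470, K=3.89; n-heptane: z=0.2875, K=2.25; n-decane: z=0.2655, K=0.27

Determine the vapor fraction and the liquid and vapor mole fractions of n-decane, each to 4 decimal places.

ψ = 0.8758, x_n-decane = 0.7362, y_n-decane = 0.1988

Let ψ = V/F and solve Σ zᵢ(Kᵢ−1)/(1+ψ(Kᵢ−1)) = 0.
Check two-phase: ΣzᵢKᵢ = 2.4574 > 1 and Σzᵢ/Kᵢ = 1.2260 > 1, so g(0) = 1.4574 > 0 and g(1) = -0.2260 < 0.
Newton–Raphson from ψ = 0.5:
  ψ = 0.5000: g = 0.44429, g' = -1.1455 → ψ = 0.8878
  ψ = 0.8878: g = -0.01820, g' = -1.5373 → ψ = 0.8760
  ψ = 0.8760: g = -0.00028, g' = -1.4903 → ψ = 0.8758
Converged at ψ = 0.8758.
Compositions from xᵢ = zᵢ/(1+ψ(Kᵢ−1)), yᵢ = Kᵢxᵢ:
  cyclohexane: x = 0.1266, y = 0.4924
  n-heptane: x = 0.1372, y = 0.3088
  n-decane: x = 0.7362, y = 0.1988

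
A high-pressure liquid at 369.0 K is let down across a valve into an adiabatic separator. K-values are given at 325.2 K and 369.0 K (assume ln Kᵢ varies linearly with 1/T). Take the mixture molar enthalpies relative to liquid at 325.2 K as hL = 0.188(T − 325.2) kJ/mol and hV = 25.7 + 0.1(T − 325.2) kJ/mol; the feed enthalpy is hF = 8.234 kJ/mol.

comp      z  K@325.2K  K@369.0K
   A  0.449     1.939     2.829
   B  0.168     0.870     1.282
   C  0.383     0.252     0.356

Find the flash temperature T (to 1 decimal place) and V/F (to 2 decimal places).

Adiabatic flash: solve Rachford–Rice at each trial T, then check hF = ψ·hV(T) + (1−ψ)·hL(T).
  T = 325.2 K: K = (1.939, 0.870, 0.252), RR gives ψ = 0.192, H_out = 4.947 kJ/mol
  T = 369.0 K: K = (2.829, 1.282, 0.356), RR gives ψ = 0.639, H_out = 22.185 kJ/mol
  T = 347.1 K: K = (2.370, 1.069, 0.303), RR gives ψ = 0.454, H_out = 14.905 kJ/mol
  T = 336.1 K: K = (2.150, 0.967, 0.277), RR gives ψ = 0.338, H_out = 10.401 kJ/mol
  T = 330.6 K: K = (2.042, 0.918, 0.264), RR gives ψ = 0.269, H_out = 7.805 kJ/mol
  T = 333.4 K: K = (2.097, 0.943, 0.271), RR gives ψ = 0.305, H_out = 9.161 kJ/mol
  T = 332.0 K: K = (2.070, 0.930, 0.267), RR gives ψ = 0.287, H_out = 8.492 kJ/mol
Linear interpolation between T = 330.6 (H_out = 7.805) and T = 332.0 (H_out = 8.492) on hF = 8.234 gives T ≈ 331.5 K, at which ψ = 0.28.

T = 331.5 K, V/F = 0.28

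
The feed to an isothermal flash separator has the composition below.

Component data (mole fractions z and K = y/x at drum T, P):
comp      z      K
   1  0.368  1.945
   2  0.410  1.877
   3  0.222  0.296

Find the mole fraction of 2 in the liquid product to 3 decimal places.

Let ψ = V/F and solve Σ zᵢ(Kᵢ−1)/(1+ψ(Kᵢ−1)) = 0.
Feasibility: ΣzᵢKᵢ = 1.551, Σzᵢ/Kᵢ = 1.158 — both > 1, two phases present.
Iterate (Newton) starting at ψ = 0.5:
  ψ = 0.500: g = 0.2449, g' = -0.566 → ψ = 0.933
  ψ = 0.933: g = -0.0726, g' = -1.122 → ψ = 0.868
  ψ = 0.868: g = -0.0067, g' = -0.928 → ψ = 0.861
Converged at ψ = 0.861.
Compositions from xᵢ = zᵢ/(1+ψ(Kᵢ−1)), yᵢ = Kᵢxᵢ:
  1: x = 0.203, y = 0.395
  2: x = 0.234, y = 0.439
  3: x = 0.563, y = 0.167

x_2 = 0.234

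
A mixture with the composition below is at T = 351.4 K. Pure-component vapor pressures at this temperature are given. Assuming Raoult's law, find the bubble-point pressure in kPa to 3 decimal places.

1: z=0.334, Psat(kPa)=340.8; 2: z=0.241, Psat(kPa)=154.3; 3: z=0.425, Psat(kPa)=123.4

At the bubble point ψ → 0, so ΣzᵢKᵢ = 1 with Kᵢ = Pᵢˢᵃᵗ/P ⇒ P = ΣzᵢPᵢˢᵃᵗ.
P = 0.334·340.8 + 0.241·154.3 + 0.425·123.4 = 203.459 kPa

Pbub = 203.459 kPa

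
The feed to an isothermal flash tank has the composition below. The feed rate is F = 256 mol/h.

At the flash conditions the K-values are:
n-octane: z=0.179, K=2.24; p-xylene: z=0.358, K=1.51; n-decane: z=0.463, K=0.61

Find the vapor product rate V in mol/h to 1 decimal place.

Newton–Raphson from ψ = 0.5:
  ψ = 0.500: g = 0.0582, g' = -0.273 → ψ = 0.713
  ψ = 0.713: g = 0.0015, g' = -0.263 → ψ = 0.719
Converged at ψ = 0.719.
Then V = ψ·F = 0.7190·256 = 184.1 mol/h and L = F − V = 71.9 mol/h.

V = 184.1 mol/h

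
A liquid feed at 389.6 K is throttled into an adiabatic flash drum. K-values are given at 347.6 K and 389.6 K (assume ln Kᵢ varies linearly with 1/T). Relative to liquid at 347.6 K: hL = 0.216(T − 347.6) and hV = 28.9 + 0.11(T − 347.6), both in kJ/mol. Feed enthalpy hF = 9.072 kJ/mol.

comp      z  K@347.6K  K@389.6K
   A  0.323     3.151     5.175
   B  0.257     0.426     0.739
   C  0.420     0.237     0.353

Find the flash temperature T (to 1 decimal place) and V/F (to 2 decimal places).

Adiabatic flash: solve Rachford–Rice at each trial T, then check hF = ψ·hV(T) + (1−ψ)·hL(T).
  T = 347.6 K: K = (3.151, 0.426, 0.237), RR gives ψ = 0.152, H_out = 4.381 kJ/mol
  T = 389.6 K: K = (5.175, 0.739, 0.353), RR gives ψ = 0.459, H_out = 20.286 kJ/mol
  T = 368.6 K: K = (4.096, 0.570, 0.293), RR gives ψ = 0.312, H_out = 12.851 kJ/mol
  T = 358.1 K: K = (3.606, 0.495, 0.264), RR gives ψ = 0.236, H_out = 8.821 kJ/mol
  T = 363.4 K: K = (3.849, 0.532, 0.278), RR gives ψ = 0.275, H_out = 10.895 kJ/mol
  T = 360.8 K: K = (3.729, 0.514, 0.271), RR gives ψ = 0.256, H_out = 9.889 kJ/mol
  T = 359.5 K: K = (3.670, 0.505, 0.268), RR gives ψ = 0.246, H_out = 9.378 kJ/mol
Linear interpolation between T = 358.1 (H_out = 8.821) and T = 359.5 (H_out = 9.378) on hF = 9.072 gives T ≈ 358.7 K, at which ψ = 0.24.

T = 358.7 K, V/F = 0.24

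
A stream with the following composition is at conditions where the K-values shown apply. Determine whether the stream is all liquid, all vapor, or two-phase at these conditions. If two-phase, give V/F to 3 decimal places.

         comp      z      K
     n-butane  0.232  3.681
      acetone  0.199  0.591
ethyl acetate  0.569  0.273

ΣzᵢKᵢ = 1.127; Σzᵢ/Kᵢ = 2.484.
Both exceed 1, so a two-phase solution exists.
Rachford–Rice: g(ψ) = Σ zᵢ(Kᵢ−1)/(1+ψ(Kᵢ−1)) = 0.
Iterate (Newton) starting at ψ = 0.61:
  ψ = 0.610: g = -0.6157, g' = -1.270 → ψ = 0.125
  ψ = 0.125: g = -0.0752, g' = -1.336 → ψ = 0.069
  ψ = 0.069: g = 0.0058, g' = -1.557 → ψ = 0.073
Converged at ψ = 0.073.

two-phase, V/F = 0.073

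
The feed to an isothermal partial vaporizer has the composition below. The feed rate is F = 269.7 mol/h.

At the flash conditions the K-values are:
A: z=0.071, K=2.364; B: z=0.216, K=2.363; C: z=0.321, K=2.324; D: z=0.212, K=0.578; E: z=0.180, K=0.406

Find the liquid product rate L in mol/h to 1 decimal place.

Let β = V/F and solve Σ zᵢ(Kᵢ−1)/(1+β(Kᵢ−1)) = 0.
g(0) = ΣzᵢKᵢ − 1 = 0.620 and g(1) = 1 − Σzᵢ/Kᵢ = -0.070, so a root lies in (0, 1).
Newton iteration, β⁰ = 0.61:
  β = 0.610: g = 0.1606, g' = -0.556 → β = 0.899
  β = 0.899: g = -0.0037, g' = -0.615 → β = 0.893
Converged at β = 0.893.
Then V = β·F = 0.8929·269.7 = 240.8 mol/h and L = F − V = 28.9 mol/h.

L = 28.9 mol/h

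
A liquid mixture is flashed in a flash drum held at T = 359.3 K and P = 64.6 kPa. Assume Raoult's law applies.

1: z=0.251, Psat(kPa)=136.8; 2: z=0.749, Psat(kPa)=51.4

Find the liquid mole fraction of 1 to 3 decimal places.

Raoult's law: Kᵢ = Pᵢˢᵃᵗ/P = Pᵢˢᵃᵗ/64.6.
  K_1 = 136.8/64.6 = 2.11765, K_2 = 51.4/64.6 = 0.79567
Binary case is linear: z₁(K₁−1)(1+ψ(K₂−1)) + z₂(K₂−1)(1+ψ(K₁−1)) = 0
⇒ ψ = [z₁(K₁−1)+z₂(K₂−1)] / [−(K₁−1)(K₂−1)] = 0.1275/0.2284 = 0.558
Compositions from xᵢ = zᵢ/(1+ψ(Kᵢ−1)), yᵢ = Kᵢxᵢ:
  1: x = 0.155, y = 0.327
  2: x = 0.845, y = 0.673

x_1 = 0.155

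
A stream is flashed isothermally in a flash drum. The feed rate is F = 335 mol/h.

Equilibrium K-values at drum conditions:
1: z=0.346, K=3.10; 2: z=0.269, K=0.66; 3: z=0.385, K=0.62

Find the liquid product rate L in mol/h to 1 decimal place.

Let β = V/F and solve Σ zᵢ(Kᵢ−1)/(1+β(Kᵢ−1)) = 0.
Feasibility: ΣzᵢKᵢ = 1.489, Σzᵢ/Kᵢ = 1.140 — both > 1, two phases present.
Newton iteration, β⁰ = 0.36:
  β = 0.360: g = 0.1401, g' = -0.610 → β = 0.590
  β = 0.590: g = 0.0217, g' = -0.446 → β = 0.638
  β = 0.638: g = 0.0005, g' = -0.426 → β = 0.639
Converged at β = 0.639.
Then V = β·F = 0.6395·335 = 214.2 mol/h and L = F − V = 120.8 mol/h.

L = 120.8 mol/h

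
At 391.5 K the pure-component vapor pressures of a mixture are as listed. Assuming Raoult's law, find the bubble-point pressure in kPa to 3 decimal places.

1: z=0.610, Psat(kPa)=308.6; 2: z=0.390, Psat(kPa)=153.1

At the bubble point ψ → 0, so ΣzᵢKᵢ = 1 with Kᵢ = Pᵢˢᵃᵗ/P ⇒ P = ΣzᵢPᵢˢᵃᵗ.
P = 0.610·308.6 + 0.390·153.1 = 247.955 kPa

Pbub = 247.955 kPa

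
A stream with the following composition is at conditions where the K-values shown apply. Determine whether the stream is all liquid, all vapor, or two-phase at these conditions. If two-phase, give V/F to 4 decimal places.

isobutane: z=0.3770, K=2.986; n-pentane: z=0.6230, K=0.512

two-phase, V/F = 0.4588

ΣzᵢKᵢ = 1.4447; Σzᵢ/Kᵢ = 1.3431.
Both exceed 1, so a two-phase solution exists.
Rachford–Rice: g(ψ) = Σ zᵢ(Kᵢ−1)/(1+ψ(Kᵢ−1)) = 0.
Newton–Raphson from ψ = 0.5:
  ψ = 0.5000: g = -0.02647, g' = -0.6339 → ψ = 0.4582
  ψ = 0.4582: g = 0.00039, g' = -0.6537 → ψ = 0.4588
Converged at ψ = 0.4588.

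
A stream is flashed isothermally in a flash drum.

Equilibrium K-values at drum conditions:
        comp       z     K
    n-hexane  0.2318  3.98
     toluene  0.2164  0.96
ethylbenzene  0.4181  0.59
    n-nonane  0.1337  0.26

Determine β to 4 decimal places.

β = 0.3440

Let β = V/F and solve Σ zᵢ(Kᵢ−1)/(1+β(Kᵢ−1)) = 0.
g(0) = ΣzᵢKᵢ − 1 = 0.4117 and g(1) = 1 − Σzᵢ/Kᵢ = -0.5065, so a root lies in (0, 1).
Newton–Raphson from β = 0.5:
  β = 0.5000: g = -0.10409, g' = -0.6280 → β = 0.3343
  β = 0.3343: g = 0.00718, g' = -0.7406 → β = 0.3440
Converged at β = 0.3440.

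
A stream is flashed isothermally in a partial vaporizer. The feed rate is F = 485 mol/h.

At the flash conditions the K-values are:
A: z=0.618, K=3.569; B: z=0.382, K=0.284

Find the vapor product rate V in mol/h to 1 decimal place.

V = 346.5 mol/h

Binary case is linear: z₁(K₁−1)(1+β(K₂−1)) + z₂(K₂−1)(1+β(K₁−1)) = 0
⇒ β = [z₁(K₁−1)+z₂(K₂−1)] / [−(K₁−1)(K₂−1)] = 1.3141/1.8394 = 0.714
Then V = β·F = 0.7144·485 = 346.5 mol/h and L = F − V = 138.5 mol/h.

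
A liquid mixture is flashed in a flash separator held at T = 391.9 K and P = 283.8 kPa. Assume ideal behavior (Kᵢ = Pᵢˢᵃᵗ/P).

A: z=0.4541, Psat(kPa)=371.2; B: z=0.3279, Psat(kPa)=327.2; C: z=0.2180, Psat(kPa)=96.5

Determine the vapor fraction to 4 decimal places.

Raoult's law: Kᵢ = Pᵢˢᵃᵗ/P = Pᵢˢᵃᵗ/283.8.
  K_A = 371.2/283.8 = 1.307963, K_B = 327.2/283.8 = 1.152925, K_C = 96.5/283.8 = 0.340028
Rachford–Rice: g(ψ) = Σ zᵢ(Kᵢ−1)/(1+ψ(Kᵢ−1)) = 0.
Feasibility: ΣzᵢKᵢ = 1.0461, Σzᵢ/Kᵢ = 1.2727 — both > 1, two phases present.
Newton–Raphson from ψ = 0.42:
  ψ = 0.4200: g = -0.02810, g' = -0.2223 → ψ = 0.2936
  ψ = 0.2936: g = -0.00221, g' = -0.1893 → ψ = 0.2819
  ψ = 0.2819: g = -0.00001, g' = -0.1868 → ψ = 0.2818
Converged at ψ = 0.2818.

ψ = 0.2818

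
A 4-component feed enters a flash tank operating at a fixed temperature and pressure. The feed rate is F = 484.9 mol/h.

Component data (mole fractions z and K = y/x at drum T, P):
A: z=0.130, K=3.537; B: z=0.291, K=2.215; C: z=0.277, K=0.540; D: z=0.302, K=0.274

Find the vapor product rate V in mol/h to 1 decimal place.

Let ψ = V/F and solve Σ zᵢ(Kᵢ−1)/(1+ψ(Kᵢ−1)) = 0.
g(0) = ΣzᵢKᵢ − 1 = 0.337 and g(1) = 1 − Σzᵢ/Kᵢ = -0.783, so a root lies in (0, 1).
Newton iteration, ψ⁰ = 0.5:
  ψ = 0.500: g = -0.1443, g' = -0.820 → ψ = 0.324
  ψ = 0.324: g = -0.0017, g' = -0.826 → ψ = 0.322
Converged at ψ = 0.322.
Then V = ψ·F = 0.3219·484.9 = 156.1 mol/h and L = F − V = 328.8 mol/h.

V = 156.1 mol/h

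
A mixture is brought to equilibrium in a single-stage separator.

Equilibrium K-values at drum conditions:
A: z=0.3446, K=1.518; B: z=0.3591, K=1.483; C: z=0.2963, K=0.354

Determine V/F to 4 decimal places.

V/F = 0.4967

Material balance + equilibrium reduce to Σ zᵢ(Kᵢ−1)/(1+V/F(Kᵢ−1)) = 0.
Feasibility: ΣzᵢKᵢ = 1.1605, Σzᵢ/Kᵢ = 1.3062 — both > 1, two phases present.
Newton–Raphson from V/F = 0.5:
  V/F = 0.5000: g = -0.00124, g' = -0.3825 → V/F = 0.4967
Converged at V/F = 0.4967.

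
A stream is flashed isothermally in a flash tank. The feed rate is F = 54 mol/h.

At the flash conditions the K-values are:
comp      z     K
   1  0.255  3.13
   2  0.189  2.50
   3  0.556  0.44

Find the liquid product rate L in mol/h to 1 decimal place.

L = 27.5 mol/h

Iterate (Newton) starting at ψ = 0.5:
  ψ = 0.500: g = -0.0074, g' = -0.747 → ψ = 0.490
Converged at ψ = 0.490.
Then V = ψ·F = 0.4901·54 = 26.5 mol/h and L = F − V = 27.5 mol/h.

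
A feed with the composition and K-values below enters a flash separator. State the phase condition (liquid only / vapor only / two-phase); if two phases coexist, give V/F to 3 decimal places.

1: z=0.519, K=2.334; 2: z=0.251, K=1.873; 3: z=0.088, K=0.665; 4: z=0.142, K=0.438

ΣzᵢKᵢ = 1.802; Σzᵢ/Kᵢ = 0.813.
Since Σzᵢ/Kᵢ < 1 the mixture is above its dew point — single vapor phase.

vapor only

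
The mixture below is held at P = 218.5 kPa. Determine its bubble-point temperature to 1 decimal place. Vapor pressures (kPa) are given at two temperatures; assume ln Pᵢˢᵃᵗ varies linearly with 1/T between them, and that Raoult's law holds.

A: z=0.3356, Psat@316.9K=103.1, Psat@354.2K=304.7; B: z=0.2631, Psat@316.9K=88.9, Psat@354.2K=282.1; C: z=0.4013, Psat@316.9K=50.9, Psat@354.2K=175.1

Bubble-point temperature: ΣzᵢPᵢˢᵃᵗ(T) = P. Interpolate ln Pᵢˢᵃᵗ = aᵢ + bᵢ/T.
  T = 316.9 K: ΣzᵢPᵢˢᵃᵗ = 78.42 kPa
  T = 354.2 K: ΣzᵢPᵢˢᵃᵗ = 246.75 kPa
  T = 335.5 K: ΣzᵢPᵢˢᵃᵗ = 143.31 kPa
  T = 344.9 K: ΣzᵢPᵢˢᵃᵗ = 189.69 kPa
  T = 349.5 K: ΣzᵢPᵢˢᵃᵗ = 216.41 kPa
  T = 351.9 K: ΣzᵢPᵢˢᵃᵗ = 231.50 kPa
Interpolating between 349.5 K and 351.9 K gives T ≈ 349.8 K.

T = 349.8 K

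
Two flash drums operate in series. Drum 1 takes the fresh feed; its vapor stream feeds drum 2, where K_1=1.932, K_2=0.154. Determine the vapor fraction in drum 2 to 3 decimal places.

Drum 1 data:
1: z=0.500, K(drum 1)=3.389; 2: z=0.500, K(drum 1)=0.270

Drum 1:
Let ψ₁ = V/F and solve Σ zᵢ(Kᵢ−1)/(1+ψ₁(Kᵢ−1)) = 0.
Check two-phase: ΣzᵢKᵢ = 1.829 > 1 and Σzᵢ/Kᵢ = 1.999 > 1, so g(0) = 0.829 > 0 and g(1) = -0.999 < 0.
Iterate (Newton) starting at ψ₁ = 0.37:
  ψ₁ = 0.370: g = 0.1340, g' = -1.304 → ψ₁ = 0.473
  ψ₁ = 0.473: g = 0.0036, g' = -1.251 → ψ₁ = 0.476
Converged at ψ₁ = 0.476.
Drum-1 compositions:
  1: x = 0.234, y = 0.793
  2: x = 0.766, y = 0.207
Drum-2 feed = drum-1 vapor: z₂ = (0.7932, 0.2068).
Drum 2:
Rachford–Rice: g(ψ₂) = Σ zᵢ(Kᵢ−1)/(1+ψ₂(Kᵢ−1)) = 0.
Check two-phase: ΣzᵢKᵢ = 1.564 > 1 and Σzᵢ/Kᵢ = 1.753 > 1, so g(0) = 0.564 > 0 and g(1) = -0.753 < 0.
Binary case is linear: z₁(K₁−1)(1+ψ₂(K₂−1)) + z₂(K₂−1)(1+ψ₂(K₁−1)) = 0
⇒ ψ₂ = [z₁(K₁−1)+z₂(K₂−1)] / [−(K₁−1)(K₂−1)] = 0.5643/0.7885 = 0.716
  1: x = 0.476, y = 0.919
  2: x = 0.524, y = 0.081

V/F (drum 2) = 0.716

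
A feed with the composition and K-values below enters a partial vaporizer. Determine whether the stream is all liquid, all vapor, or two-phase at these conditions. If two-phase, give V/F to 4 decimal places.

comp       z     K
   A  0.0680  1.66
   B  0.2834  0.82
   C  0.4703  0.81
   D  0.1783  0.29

ΣzᵢKᵢ = 0.7779; Σzᵢ/Kᵢ = 1.5820.
Since ΣzᵢKᵢ < 1 the mixture is below its bubble point — single liquid phase.

all liquid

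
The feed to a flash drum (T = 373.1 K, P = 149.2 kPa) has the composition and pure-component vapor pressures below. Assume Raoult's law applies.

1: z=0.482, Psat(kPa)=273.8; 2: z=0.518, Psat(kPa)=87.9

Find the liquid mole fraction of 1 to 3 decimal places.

Raoult's law: Kᵢ = Pᵢˢᵃᵗ/P = Pᵢˢᵃᵗ/149.2.
  K_1 = 273.8/149.2 = 1.83512, K_2 = 87.9/149.2 = 0.58914
Let β = V/F and solve Σ zᵢ(Kᵢ−1)/(1+β(Kᵢ−1)) = 0.
Feasibility: ΣzᵢKᵢ = 1.190, Σzᵢ/Kᵢ = 1.142 — both > 1, two phases present.
Binary case is linear: z₁(K₁−1)(1+β(K₂−1)) + z₂(K₂−1)(1+β(K₁−1)) = 0
⇒ β = [z₁(K₁−1)+z₂(K₂−1)] / [−(K₁−1)(K₂−1)] = 0.1897/0.3431 = 0.553
Compositions from xᵢ = zᵢ/(1+β(Kᵢ−1)), yᵢ = Kᵢxᵢ:
  1: x = 0.330, y = 0.605
  2: x = 0.670, y = 0.395

x_1 = 0.330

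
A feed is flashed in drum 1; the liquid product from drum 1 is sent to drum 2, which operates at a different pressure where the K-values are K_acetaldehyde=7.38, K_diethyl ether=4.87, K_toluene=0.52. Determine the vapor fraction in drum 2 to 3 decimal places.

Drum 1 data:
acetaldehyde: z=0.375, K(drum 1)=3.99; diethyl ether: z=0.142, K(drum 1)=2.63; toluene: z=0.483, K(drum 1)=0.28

V/F (drum 2) = 0.317

Drum 1:
Material balance + equilibrium reduce to Σ zᵢ(Kᵢ−1)/(1+ψ₁(Kᵢ−1)) = 0.
Feasibility: ΣzᵢKᵢ = 2.005, Σzᵢ/Kᵢ = 1.873 — both > 1, two phases present.
Newton–Raphson from ψ₁ = 0.57:
  ψ₁ = 0.570: g = -0.0552, g' = -1.280 → ψ₁ = 0.527
Converged at ψ₁ = 0.527.
Drum-1 compositions:
  acetaldehyde: x = 0.146, y = 0.581
  diethyl ether: x = 0.076, y = 0.201
  toluene: x = 0.778, y = 0.218
Drum-2 feed = drum-1 liquid: z₂ = (0.1457, 0.0764, 0.7779).
Drum 2:
Newton–Raphson from ψ₂ = 0.3:
  ψ₂ = 0.300: g = 0.0196, g' = -1.188 → ψ₂ = 0.316
  ψ₂ = 0.316: g = 0.0005, g' = -1.131 → ψ₂ = 0.317
Converged at ψ₂ = 0.317.
  acetaldehyde: x = 0.048, y = 0.356
  diethyl ether: x = 0.034, y = 0.167
  toluene: x = 0.917, y = 0.477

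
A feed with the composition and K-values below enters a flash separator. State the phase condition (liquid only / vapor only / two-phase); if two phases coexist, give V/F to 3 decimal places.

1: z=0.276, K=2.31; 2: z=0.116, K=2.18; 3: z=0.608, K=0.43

two-phase, V/F = 0.209

ΣzᵢKᵢ = 1.152; Σzᵢ/Kᵢ = 1.587.
Both exceed 1, so a two-phase solution exists.
Rachford–Rice: g(ψ) = Σ zᵢ(Kᵢ−1)/(1+ψ(Kᵢ−1)) = 0.
Newton iteration, ψ⁰ = 0.32:
  ψ = 0.320: g = -0.0698, g' = -0.616 → ψ = 0.207
  ψ = 0.207: g = 0.0017, g' = -0.652 → ψ = 0.209
Converged at ψ = 0.209.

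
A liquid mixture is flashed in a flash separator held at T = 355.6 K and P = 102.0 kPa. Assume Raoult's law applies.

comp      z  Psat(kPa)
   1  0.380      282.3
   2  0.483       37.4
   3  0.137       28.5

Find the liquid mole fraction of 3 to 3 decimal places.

x_3 = 0.164

Raoult's law: Kᵢ = Pᵢˢᵃᵗ/P = Pᵢˢᵃᵗ/102.0.
  K_1 = 282.3/102.0 = 2.76765, K_2 = 37.4/102.0 = 0.36667, K_3 = 28.5/102.0 = 0.27941
Rachford–Rice: g(V/F) = Σ zᵢ(Kᵢ−1)/(1+V/F(Kᵢ−1)) = 0.
g(0) = ΣzᵢKᵢ − 1 = 0.267 and g(1) = 1 − Σzᵢ/Kᵢ = -0.945, so a root lies in (0, 1).
Newton iteration, V/F⁰ = 0.5:
  V/F = 0.500: g = -0.2454, g' = -0.923 → V/F = 0.234
  V/F = 0.234: g = -0.0029, g' = -0.964 → V/F = 0.231
Converged at V/F = 0.231.
Compositions from xᵢ = zᵢ/(1+V/F(Kᵢ−1)), yᵢ = Kᵢxᵢ:
  1: x = 0.270, y = 0.747
  2: x = 0.566, y = 0.207
  3: x = 0.164, y = 0.046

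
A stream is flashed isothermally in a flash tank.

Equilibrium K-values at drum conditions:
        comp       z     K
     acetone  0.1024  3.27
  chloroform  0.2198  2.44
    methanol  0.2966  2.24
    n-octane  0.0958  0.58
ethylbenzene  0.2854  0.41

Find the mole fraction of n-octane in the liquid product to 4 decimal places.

Let β = V/F and solve Σ zᵢ(Kᵢ−1)/(1+β(Kᵢ−1)) = 0.
Feasibility: ΣzᵢKᵢ = 1.7081, Σzᵢ/Kᵢ = 1.1151 — both > 1, two phases present.
Iterate (Newton) starting at β = 0.5:
  β = 0.5000: g = 0.23014, g' = -0.6706 → β = 0.8432
  β = 0.8432: g = 0.00511, g' = -0.6980 → β = 0.8505
Converged at β = 0.8505.
Compositions from xᵢ = zᵢ/(1+β(Kᵢ−1)), yᵢ = Kᵢxᵢ:
  acetone: x = 0.0349, y = 0.1143
  chloroform: x = 0.0988, y = 0.2411
  methanol: x = 0.1444, y = 0.3234
  n-octane: x = 0.1490, y = 0.0864
  ethylbenzene: x = 0.5729, y = 0.2349

x_n-octane = 0.1490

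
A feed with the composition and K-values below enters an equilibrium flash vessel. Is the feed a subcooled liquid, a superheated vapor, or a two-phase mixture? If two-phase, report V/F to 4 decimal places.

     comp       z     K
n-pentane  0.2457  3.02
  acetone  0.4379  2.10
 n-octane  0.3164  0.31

two-phase, V/F = 0.7591

ΣzᵢKᵢ = 1.7597; Σzᵢ/Kᵢ = 1.3105.
Both exceed 1, so a two-phase solution exists.
Let ψ = V/F and solve Σ zᵢ(Kᵢ−1)/(1+ψ(Kᵢ−1)) = 0.
Newton–Raphson from ψ = 0.5:
  ψ = 0.5000: g = 0.22438, g' = -0.8198 → ψ = 0.7737
  ψ = 0.7737: g = -0.01446, g' = -1.0005 → ψ = 0.7592
  ψ = 0.7592: g = -0.00017, g' = -0.9780 → ψ = 0.7591
Converged at ψ = 0.7591.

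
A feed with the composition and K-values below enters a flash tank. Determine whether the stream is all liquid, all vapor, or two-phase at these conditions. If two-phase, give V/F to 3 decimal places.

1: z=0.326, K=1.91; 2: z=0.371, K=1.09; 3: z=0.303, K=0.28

ΣzᵢKᵢ = 1.112; Σzᵢ/Kᵢ = 1.593.
Both exceed 1, so a two-phase solution exists.
Rachford–Rice: g(ψ) = Σ zᵢ(Kᵢ−1)/(1+ψ(Kᵢ−1)) = 0.
Iterate (Newton) starting at ψ = 0.5:
  ψ = 0.500: g = -0.1050, g' = -0.514 → ψ = 0.296
  ψ = 0.296: g = -0.0108, g' = -0.424 → ψ = 0.270
Converged at ψ = 0.270.

two-phase, V/F = 0.270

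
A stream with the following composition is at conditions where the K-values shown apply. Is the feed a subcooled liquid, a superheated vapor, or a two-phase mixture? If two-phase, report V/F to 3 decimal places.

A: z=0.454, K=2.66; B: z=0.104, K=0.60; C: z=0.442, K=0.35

two-phase, V/F = 0.419

ΣzᵢKᵢ = 1.425; Σzᵢ/Kᵢ = 1.607.
Both exceed 1, so a two-phase solution exists.
Newton iteration, ψ⁰ = 0.52:
  ψ = 0.520: g = -0.0820, g' = -0.813 → ψ = 0.419
Converged at ψ = 0.419.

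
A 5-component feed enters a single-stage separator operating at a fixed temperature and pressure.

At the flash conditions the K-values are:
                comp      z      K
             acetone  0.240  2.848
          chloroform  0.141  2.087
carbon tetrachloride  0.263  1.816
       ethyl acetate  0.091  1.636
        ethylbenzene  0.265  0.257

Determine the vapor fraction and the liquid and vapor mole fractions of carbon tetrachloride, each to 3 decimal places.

ψ = 0.748, x_carbon tetrachloride = 0.163, y_carbon tetrachloride = 0.297

Material balance + equilibrium reduce to Σ zᵢ(Kᵢ−1)/(1+ψ(Kᵢ−1)) = 0.
g(0) = ΣzᵢKᵢ − 1 = 0.672 and g(1) = 1 − Σzᵢ/Kᵢ = -0.383, so a root lies in (0, 1).
Newton iteration, ψ⁰ = 0.67:
  ψ = 0.670: g = 0.0741, g' = -0.891 → ψ = 0.753
  ψ = 0.753: g = -0.0054, g' = -1.032 → ψ = 0.748
Converged at ψ = 0.748.
Compositions from xᵢ = zᵢ/(1+ψ(Kᵢ−1)), yᵢ = Kᵢxᵢ:
  acetone: x = 0.101, y = 0.287
  chloroform: x = 0.078, y = 0.162
  carbon tetrachloride: x = 0.163, y = 0.297
  ethyl acetate: x = 0.062, y = 0.101
  ethylbenzene: x = 0.597, y = 0.153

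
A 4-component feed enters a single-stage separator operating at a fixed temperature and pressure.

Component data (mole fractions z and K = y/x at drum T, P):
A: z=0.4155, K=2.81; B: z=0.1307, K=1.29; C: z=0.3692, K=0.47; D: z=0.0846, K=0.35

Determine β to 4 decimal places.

β = 0.6246

Let β = V/F and solve Σ zᵢ(Kᵢ−1)/(1+β(Kᵢ−1)) = 0.
Check two-phase: ΣzᵢKᵢ = 1.5393 > 1 and Σzᵢ/Kᵢ = 1.2764 > 1, so g(0) = 0.5393 > 0 and g(1) = -0.2764 < 0.
Newton–Raphson from β = 0.34:
  β = 0.3400: g = 0.19078, g' = -0.7440 → β = 0.5964
  β = 0.5964: g = 0.01803, g' = -0.6398 → β = 0.6246
Converged at β = 0.6246.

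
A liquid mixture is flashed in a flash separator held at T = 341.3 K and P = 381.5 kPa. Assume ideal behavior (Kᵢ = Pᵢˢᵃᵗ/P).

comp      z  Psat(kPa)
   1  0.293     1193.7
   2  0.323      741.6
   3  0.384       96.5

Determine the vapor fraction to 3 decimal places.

ψ = 0.551

Raoult's law: Kᵢ = Pᵢˢᵃᵗ/P = Pᵢˢᵃᵗ/381.5.
  K_1 = 1193.7/381.5 = 3.12896, K_2 = 741.6/381.5 = 1.94391, K_3 = 96.5/381.5 = 0.25295
Rachford–Rice: g(ψ) = Σ zᵢ(Kᵢ−1)/(1+ψ(Kᵢ−1)) = 0.
g(0) = ΣzᵢKᵢ − 1 = 0.642 and g(1) = 1 − Σzᵢ/Kᵢ = -0.778, so a root lies in (0, 1).
Iterate (Newton) starting at ψ = 0.64:
  ψ = 0.640: g = -0.0956, g' = -1.137 → ψ = 0.556
  ψ = 0.556: g = -0.0050, g' = -1.029 → ψ = 0.551
Converged at ψ = 0.551.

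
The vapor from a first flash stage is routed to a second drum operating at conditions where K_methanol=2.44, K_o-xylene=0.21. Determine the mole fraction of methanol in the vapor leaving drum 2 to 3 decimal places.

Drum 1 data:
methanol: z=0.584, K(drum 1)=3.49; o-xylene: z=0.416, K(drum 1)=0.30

y_methanol (drum 2) = 0.864

Drum 1:
Material balance + equilibrium reduce to Σ zᵢ(Kᵢ−1)/(1+ψ₁(Kᵢ−1)) = 0.
g(0) = ΣzᵢKᵢ − 1 = 1.163 and g(1) = 1 − Σzᵢ/Kᵢ = -0.554, so a root lies in (0, 1).
Binary case is linear: z₁(K₁−1)(1+ψ₁(K₂−1)) + z₂(K₂−1)(1+ψ₁(K₁−1)) = 0
⇒ ψ₁ = [z₁(K₁−1)+z₂(K₂−1)] / [−(K₁−1)(K₂−1)] = 1.1630/1.7430 = 0.667
Drum-1 compositions:
  methanol: x = 0.219, y = 0.766
  o-xylene: x = 0.781, y = 0.234
Drum-2 feed = drum-1 vapor: z₂ = (0.7658, 0.2342).
Drum 2:
Rachford–Rice: g(ψ₂) = Σ zᵢ(Kᵢ−1)/(1+ψ₂(Kᵢ−1)) = 0.
Check two-phase: ΣzᵢKᵢ = 1.918 > 1 and Σzᵢ/Kᵢ = 1.429 > 1, so g(0) = 0.918 > 0 and g(1) = -0.429 < 0.
Binary case is linear: z₁(K₁−1)(1+ψ₂(K₂−1)) + z₂(K₂−1)(1+ψ₂(K₁−1)) = 0
⇒ ψ₂ = [z₁(K₁−1)+z₂(K₂−1)] / [−(K₁−1)(K₂−1)] = 0.9178/1.1376 = 0.807
  methanol: x = 0.354, y = 0.864
  o-xylene: x = 0.646, y = 0.136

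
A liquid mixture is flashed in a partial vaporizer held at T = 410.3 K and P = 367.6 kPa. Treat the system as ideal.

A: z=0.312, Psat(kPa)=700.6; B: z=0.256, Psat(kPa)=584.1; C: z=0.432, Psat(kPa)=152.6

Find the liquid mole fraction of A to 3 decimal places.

x_A = 0.229

Raoult's law: Kᵢ = Pᵢˢᵃᵗ/P = Pᵢˢᵃᵗ/367.6.
  K_A = 700.6/367.6 = 1.90588, K_B = 584.1/367.6 = 1.58896, K_C = 152.6/367.6 = 0.41513
Let ψ = V/F and solve Σ zᵢ(Kᵢ−1)/(1+ψ(Kᵢ−1)) = 0.
Feasibility: ΣzᵢKᵢ = 1.181, Σzᵢ/Kᵢ = 1.365 — both > 1, two phases present.
Iterate (Newton) starting at ψ = 0.46:
  ψ = 0.460: g = -0.0275, g' = -0.459 → ψ = 0.400
  ψ = 0.400: g = -0.0004, g' = -0.448 → ψ = 0.399
Converged at ψ = 0.399.
Compositions from xᵢ = zᵢ/(1+ψ(Kᵢ−1)), yᵢ = Kᵢxᵢ:
  A: x = 0.229, y = 0.437
  B: x = 0.207, y = 0.329
  C: x = 0.564, y = 0.234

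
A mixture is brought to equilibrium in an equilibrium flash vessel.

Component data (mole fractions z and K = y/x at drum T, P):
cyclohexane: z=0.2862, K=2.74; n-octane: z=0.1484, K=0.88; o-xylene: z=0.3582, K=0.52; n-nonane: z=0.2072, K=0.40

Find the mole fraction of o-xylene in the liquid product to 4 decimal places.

Iterate (Newton) starting at V/F = 0.5:
  V/F = 0.5000: g = -0.15647, g' = -0.5453 → V/F = 0.2131
  V/F = 0.2131: g = 0.01096, g' = -0.6639 → V/F = 0.2296
  V/F = 0.2296: g = 0.00012, g' = -0.6493 → V/F = 0.2298
Converged at V/F = 0.2298.
Compositions from xᵢ = zᵢ/(1+V/F(Kᵢ−1)), yᵢ = Kᵢxᵢ:
  cyclohexane: x = 0.2045, y = 0.5602
  n-octane: x = 0.1526, y = 0.1343
  o-xylene: x = 0.4026, y = 0.2094
  n-nonane: x = 0.2403, y = 0.0961

x_o-xylene = 0.4026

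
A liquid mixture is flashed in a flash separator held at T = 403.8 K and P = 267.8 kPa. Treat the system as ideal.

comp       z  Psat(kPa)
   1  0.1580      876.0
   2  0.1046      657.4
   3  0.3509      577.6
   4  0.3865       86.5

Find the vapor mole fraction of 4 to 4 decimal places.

y_4 = 0.2193

Raoult's law: Kᵢ = Pᵢˢᵃᵗ/P = Pᵢˢᵃᵗ/267.8.
  K_1 = 876.0/267.8 = 3.271098, K_2 = 657.4/267.8 = 2.454817, K_3 = 577.6/267.8 = 2.156833, K_4 = 86.5/267.8 = 0.323002
Let ψ = V/F and solve Σ zᵢ(Kᵢ−1)/(1+ψ(Kᵢ−1)) = 0.
g(0) = ΣzᵢKᵢ − 1 = 0.6553 and g(1) = 1 − Σzᵢ/Kᵢ = -0.4502, so a root lies in (0, 1).
Newton–Raphson from ψ = 0.35:
  ψ = 0.3500: g = 0.24678, g' = -0.8923 → ψ = 0.6266
  ψ = 0.6266: g = 0.00864, g' = -0.8915 → ψ = 0.6363
  ψ = 0.6363: g = -0.00003, g' = -0.8985 → ψ = 0.6362
Converged at ψ = 0.6362.
Compositions from xᵢ = zᵢ/(1+ψ(Kᵢ−1)), yᵢ = Kᵢxᵢ:
  1: x = 0.0646, y = 0.2114
  2: x = 0.0543, y = 0.1333
  3: x = 0.2021, y = 0.4360
  4: x = 0.6789, y = 0.2193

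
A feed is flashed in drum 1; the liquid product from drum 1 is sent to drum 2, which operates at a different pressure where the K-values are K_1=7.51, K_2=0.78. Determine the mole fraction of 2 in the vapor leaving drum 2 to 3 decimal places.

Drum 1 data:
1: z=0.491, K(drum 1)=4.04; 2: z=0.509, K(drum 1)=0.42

Drum 1:
Material balance + equilibrium reduce to Σ zᵢ(Kᵢ−1)/(1+ψ₁(Kᵢ−1)) = 0.
Feasibility: ΣzᵢKᵢ = 2.197, Σzᵢ/Kᵢ = 1.333 — both > 1, two phases present.
Binary case is linear: z₁(K₁−1)(1+ψ₁(K₂−1)) + z₂(K₂−1)(1+ψ₁(K₁−1)) = 0
⇒ ψ₁ = [z₁(K₁−1)+z₂(K₂−1)] / [−(K₁−1)(K₂−1)] = 1.1974/1.7632 = 0.679
Drum-1 compositions:
  1: x = 0.160, y = 0.647
  2: x = 0.840, y = 0.353
Drum-2 feed = drum-1 liquid: z₂ = (0.1602, 0.8398).
Drum 2:
Material balance + equilibrium reduce to Σ zᵢ(Kᵢ−1)/(1+ψ₂(Kᵢ−1)) = 0.
g(0) = ΣzᵢKᵢ − 1 = 0.858 and g(1) = 1 − Σzᵢ/Kᵢ = -0.098, so a root lies in (0, 1).
Newton iteration, ψ₂⁰ = 0.37:
  ψ₂ = 0.370: g = 0.1049, g' = -0.633 → ψ₂ = 0.536
  ψ₂ = 0.536: g = 0.0230, g' = -0.389 → ψ₂ = 0.595
  ψ₂ = 0.595: g = 0.0015, g' = -0.340 → ψ₂ = 0.599
Converged at ψ₂ = 0.599.
  1: x = 0.033, y = 0.245
  2: x = 0.967, y = 0.755

y_2 (drum 2) = 0.755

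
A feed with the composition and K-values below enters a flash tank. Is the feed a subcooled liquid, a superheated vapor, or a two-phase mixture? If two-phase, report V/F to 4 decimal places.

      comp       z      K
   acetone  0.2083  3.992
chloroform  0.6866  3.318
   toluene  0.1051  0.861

ΣzᵢKᵢ = 3.2002; Σzᵢ/Kᵢ = 0.3812.
Since Σzᵢ/Kᵢ < 1 the mixture is above its dew point — single vapor phase.

superheated vapor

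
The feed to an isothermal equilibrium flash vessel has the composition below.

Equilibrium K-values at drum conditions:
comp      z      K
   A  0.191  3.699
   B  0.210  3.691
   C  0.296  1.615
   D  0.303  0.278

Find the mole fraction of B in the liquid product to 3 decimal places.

x_B = 0.069

Rachford–Rice: g(V/F) = Σ zᵢ(Kᵢ−1)/(1+V/F(Kᵢ−1)) = 0.
Check two-phase: ΣzᵢKᵢ = 2.044 > 1 and Σzᵢ/Kᵢ = 1.382 > 1, so g(0) = 1.044 > 0 and g(1) = -0.382 < 0.
Newton–Raphson from V/F = 0.35:
  V/F = 0.350: g = 0.4132, g' = -1.130 → V/F = 0.716
  V/F = 0.716: g = 0.0427, g' = -1.070 → V/F = 0.756
  V/F = 0.756: g = -0.0012, g' = -1.133 → V/F = 0.755
Converged at V/F = 0.755.
Compositions from xᵢ = zᵢ/(1+V/F(Kᵢ−1)), yᵢ = Kᵢxᵢ:
  A: x = 0.063, y = 0.233
  B: x = 0.069, y = 0.256
  C: x = 0.202, y = 0.327
  D: x = 0.666, y = 0.185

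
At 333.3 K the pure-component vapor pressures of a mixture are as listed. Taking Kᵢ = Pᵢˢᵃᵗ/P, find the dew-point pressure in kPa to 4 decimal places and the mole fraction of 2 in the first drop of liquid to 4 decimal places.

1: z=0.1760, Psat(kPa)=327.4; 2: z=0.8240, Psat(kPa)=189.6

At the dew point ψ → 1, so Σzᵢ/Kᵢ = 1 with Kᵢ = Pᵢˢᵃᵗ/P ⇒ 1/P = Σzᵢ/Pᵢˢᵃᵗ.
1/P = 0.1760/327.4 + 0.8240/189.6 = 0.0048836 ⇒ P = 204.7686 kPa
xᵢ = zᵢP/Pᵢˢᵃᵗ ⇒ x_2 = 0.8240·204.7686/189.6 = 0.8899

Pdew = 204.7686 kPa, x_2 = 0.8899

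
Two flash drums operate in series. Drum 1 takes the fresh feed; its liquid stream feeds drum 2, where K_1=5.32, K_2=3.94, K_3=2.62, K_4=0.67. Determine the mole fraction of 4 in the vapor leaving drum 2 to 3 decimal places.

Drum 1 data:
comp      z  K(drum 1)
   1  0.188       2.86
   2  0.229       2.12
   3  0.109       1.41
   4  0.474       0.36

y_4 (drum 2) = 0.598

Drum 1:
Newton iteration, ψ₁⁰ = 0.48:
  ψ₁ = 0.480: g = -0.0490, g' = -0.720 → ψ₁ = 0.412
Converged at ψ₁ = 0.412.
Drum-1 compositions:
  1: x = 0.106, y = 0.305
  2: x = 0.157, y = 0.332
  3: x = 0.093, y = 0.131
  4: x = 0.644, y = 0.232
Drum-2 feed = drum-1 liquid: z₂ = (0.1065, 0.1567, 0.0933, 0.6435).
Drum 2:
Rachford–Rice: g(ψ₂) = Σ zᵢ(Kᵢ−1)/(1+ψ₂(Kᵢ−1)) = 0.
g(0) = ΣzᵢKᵢ − 1 = 0.860 and g(1) = 1 − Σzᵢ/Kᵢ = -0.056, so a root lies in (0, 1).
Iterate (Newton) starting at ψ₂ = 0.67:
  ψ₂ = 0.670: g = 0.0731, g' = -0.456 → ψ₂ = 0.830
  ψ₂ = 0.830: g = 0.0062, g' = -0.386 → ψ₂ = 0.846
Converged at ψ₂ = 0.846.
  1: x = 0.023, y = 0.122
  2: x = 0.045, y = 0.177
  3: x = 0.039, y = 0.103
  4: x = 0.893, y = 0.598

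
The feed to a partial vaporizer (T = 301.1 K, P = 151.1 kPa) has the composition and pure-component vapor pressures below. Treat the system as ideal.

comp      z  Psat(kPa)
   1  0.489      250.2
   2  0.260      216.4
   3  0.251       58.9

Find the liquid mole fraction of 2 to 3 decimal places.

x_2 = 0.194

Raoult's law: Kᵢ = Pᵢˢᵃᵗ/P = Pᵢˢᵃᵗ/151.1.
  K_1 = 250.2/151.1 = 1.65586, K_2 = 216.4/151.1 = 1.43216, K_3 = 58.9/151.1 = 0.38981
Iterate (Newton) starting at ψ = 0.5:
  ψ = 0.500: g = 0.1135, g' = -0.346 → ψ = 0.828
  ψ = 0.828: g = -0.0192, g' = -0.497 → ψ = 0.790
  ψ = 0.790: g = -0.0006, g' = -0.466 → ψ = 0.789
Converged at ψ = 0.789.
Compositions from xᵢ = zᵢ/(1+ψ(Kᵢ−1)), yᵢ = Kᵢxᵢ:
  1: x = 0.322, y = 0.534
  2: x = 0.194, y = 0.278
  3: x = 0.484, y = 0.189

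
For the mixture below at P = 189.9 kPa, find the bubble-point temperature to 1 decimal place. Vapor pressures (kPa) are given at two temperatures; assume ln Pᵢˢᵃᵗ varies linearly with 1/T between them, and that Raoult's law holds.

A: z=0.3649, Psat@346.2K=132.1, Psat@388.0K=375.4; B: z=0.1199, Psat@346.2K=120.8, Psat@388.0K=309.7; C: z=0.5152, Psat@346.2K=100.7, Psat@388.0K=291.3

T = 365.3 K

Bubble-point temperature: ΣzᵢPᵢˢᵃᵗ(T) = P. Interpolate ln Pᵢˢᵃᵗ = aᵢ + bᵢ/T.
  T = 346.2 K: ΣzᵢPᵢˢᵃᵗ = 114.57 kPa
  T = 388.0 K: ΣzᵢPᵢˢᵃᵗ = 324.19 kPa
  T = 367.1 K: ΣzᵢPᵢˢᵃᵗ = 198.48 kPa
  T = 356.6 K: ΣzᵢPᵢˢᵃᵗ = 151.81 kPa
  T = 361.9 K: ΣzᵢPᵢˢᵃᵗ = 174.14 kPa
  T = 364.5 K: ΣzᵢPᵢˢᵃᵗ = 186.00 kPa
Interpolating between 364.5 K and 367.1 K gives T ≈ 365.3 K.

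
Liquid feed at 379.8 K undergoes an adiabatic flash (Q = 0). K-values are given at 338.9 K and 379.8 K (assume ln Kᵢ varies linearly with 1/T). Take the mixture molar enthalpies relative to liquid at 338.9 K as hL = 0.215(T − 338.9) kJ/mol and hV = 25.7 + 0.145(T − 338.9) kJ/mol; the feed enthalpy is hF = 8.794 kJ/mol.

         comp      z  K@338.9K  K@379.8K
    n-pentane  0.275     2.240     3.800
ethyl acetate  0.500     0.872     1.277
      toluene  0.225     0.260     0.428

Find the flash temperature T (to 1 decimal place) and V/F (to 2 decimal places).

T = 342.5 K, V/F = 0.32

Adiabatic flash: solve Rachford–Rice at each trial T, then check hF = ψ·hV(T) + (1−ψ)·hL(T).
  T = 338.9 K: K = (2.240, 0.872, 0.260), RR gives ψ = 0.227, H_out = 5.838 kJ/mol
  T = 379.8 K: K = (3.800, 1.277, 0.428), RR gives ψ = 1.000, H_out = 31.631 kJ/mol
  T = 359.4 K: K = (2.964, 1.067, 0.339), RR gives ψ = 0.666, H_out = 20.576 kJ/mol
  T = 349.1 K: K = (2.585, 0.967, 0.298), RR gives ψ = 0.464, H_out = 13.790 kJ/mol
  T = 344.0 K: K = (2.409, 0.919, 0.278), RR gives ψ = 0.351, H_out = 10.002 kJ/mol
  T = 341.4 K: K = (2.322, 0.895, 0.269), RR gives ψ = 0.290, H_out = 7.932 kJ/mol
  T = 342.7 K: K = (2.365, 0.907, 0.274), RR gives ψ = 0.321, H_out = 8.980 kJ/mol
Linear interpolation between T = 341.4 (H_out = 7.932) and T = 342.7 (H_out = 8.980) on hF = 8.794 gives T ≈ 342.5 K, at which ψ = 0.32.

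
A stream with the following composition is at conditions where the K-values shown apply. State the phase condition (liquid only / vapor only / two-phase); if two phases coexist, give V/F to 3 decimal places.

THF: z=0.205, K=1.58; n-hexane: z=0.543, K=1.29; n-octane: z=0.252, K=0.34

ΣzᵢKᵢ = 1.110; Σzᵢ/Kᵢ = 1.292.
Both exceed 1, so a two-phase solution exists.
Rachford–Rice: g(ψ) = Σ zᵢ(Kᵢ−1)/(1+ψ(Kᵢ−1)) = 0.
Newton iteration, ψ⁰ = 0.68:
  ψ = 0.680: g = -0.0849, g' = -0.429 → ψ = 0.482
  ψ = 0.482: g = -0.0128, g' = -0.313 → ψ = 0.441
  ψ = 0.441: g = -0.0003, g' = -0.298 → ψ = 0.440
Converged at ψ = 0.440.

two-phase, V/F = 0.440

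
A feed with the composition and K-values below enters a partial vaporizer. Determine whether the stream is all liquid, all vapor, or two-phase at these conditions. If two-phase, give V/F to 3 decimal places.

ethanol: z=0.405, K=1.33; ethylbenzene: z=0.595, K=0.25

ΣzᵢKᵢ = 0.687; Σzᵢ/Kᵢ = 2.685.
Since ΣzᵢKᵢ < 1 the mixture is below its bubble point — single liquid phase.

all liquid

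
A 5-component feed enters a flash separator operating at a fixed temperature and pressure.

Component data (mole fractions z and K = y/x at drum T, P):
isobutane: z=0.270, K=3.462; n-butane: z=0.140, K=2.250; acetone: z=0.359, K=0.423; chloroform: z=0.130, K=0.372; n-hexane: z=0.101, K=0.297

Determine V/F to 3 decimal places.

Material balance + equilibrium reduce to Σ zᵢ(Kᵢ−1)/(1+V/F(Kᵢ−1)) = 0.
Feasibility: ΣzᵢKᵢ = 1.480, Σzᵢ/Kᵢ = 1.678 — both > 1, two phases present.
Newton–Raphson from V/F = 0.35:
  V/F = 0.350: g = 0.0204, g' = -0.938 → V/F = 0.372
Converged at V/F = 0.372.

V/F = 0.372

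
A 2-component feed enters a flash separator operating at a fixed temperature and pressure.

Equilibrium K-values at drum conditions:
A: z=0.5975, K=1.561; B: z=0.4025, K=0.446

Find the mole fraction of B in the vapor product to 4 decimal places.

y_B = 0.2244

Rachford–Rice: g(ψ) = Σ zᵢ(Kᵢ−1)/(1+ψ(Kᵢ−1)) = 0.
g(0) = ΣzᵢKᵢ − 1 = 0.1122 and g(1) = 1 − Σzᵢ/Kᵢ = -0.2852, so a root lies in (0, 1).
Binary case is linear: z₁(K₁−1)(1+ψ(K₂−1)) + z₂(K₂−1)(1+ψ(K₁−1)) = 0
⇒ ψ = [z₁(K₁−1)+z₂(K₂−1)] / [−(K₁−1)(K₂−1)] = 0.11221/0.31079 = 0.3611
Compositions from xᵢ = zᵢ/(1+ψ(Kᵢ−1)), yᵢ = Kᵢxᵢ:
  A: x = 0.4969, y = 0.7756
  B: x = 0.5031, y = 0.2244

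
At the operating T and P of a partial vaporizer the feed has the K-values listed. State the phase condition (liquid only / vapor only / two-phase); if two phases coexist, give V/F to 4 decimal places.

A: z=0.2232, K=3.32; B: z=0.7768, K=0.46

ΣzᵢKᵢ = 1.0984; Σzᵢ/Kᵢ = 1.7559.
Both exceed 1, so a two-phase solution exists.
Let ψ = V/F and solve Σ zᵢ(Kᵢ−1)/(1+ψ(Kᵢ−1)) = 0.
Binary case is linear: z₁(K₁−1)(1+ψ(K₂−1)) + z₂(K₂−1)(1+ψ(K₁−1)) = 0
⇒ ψ = [z₁(K₁−1)+z₂(K₂−1)] / [−(K₁−1)(K₂−1)] = 0.09835/1.25280 = 0.0785

two-phase, V/F = 0.0785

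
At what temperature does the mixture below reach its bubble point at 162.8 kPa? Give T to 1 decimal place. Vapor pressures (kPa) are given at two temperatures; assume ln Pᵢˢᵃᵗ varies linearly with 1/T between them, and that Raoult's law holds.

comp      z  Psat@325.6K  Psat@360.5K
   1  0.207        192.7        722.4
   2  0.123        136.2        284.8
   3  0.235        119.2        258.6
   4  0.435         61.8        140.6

Bubble-point temperature: ΣzᵢPᵢˢᵃᵗ(T) = P. Interpolate ln Pᵢˢᵃᵗ = aᵢ + bᵢ/T.
  T = 325.6 K: ΣzᵢPᵢˢᵃᵗ = 111.54 kPa
  T = 360.5 K: ΣzᵢPᵢˢᵃᵗ = 306.50 kPa
  T = 343.1 K: ΣzᵢPᵢˢᵃᵗ = 188.31 kPa
  T = 334.4 K: ΣzᵢPᵢˢᵃᵗ = 145.79 kPa
  T = 338.8 K: ΣzᵢPᵢˢᵃᵗ = 166.12 kPa
  T = 336.6 K: ΣzᵢPᵢˢᵃᵗ = 155.66 kPa
Interpolating between 336.6 K and 338.8 K gives T ≈ 338.1 K.

T = 338.1 K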